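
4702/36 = 130+ 11/18 = 130.61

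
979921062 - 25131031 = 954790031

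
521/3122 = 521/3122  =  0.17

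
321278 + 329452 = 650730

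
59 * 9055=534245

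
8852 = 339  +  8513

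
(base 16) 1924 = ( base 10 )6436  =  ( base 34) 5JA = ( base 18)11fa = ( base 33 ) 5u1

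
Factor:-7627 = - 29^1*263^1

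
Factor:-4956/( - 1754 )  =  2478/877=2^1* 3^1 * 7^1*59^1*877^(  -  1)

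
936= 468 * 2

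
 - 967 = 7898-8865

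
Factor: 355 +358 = 713  =  23^1 * 31^1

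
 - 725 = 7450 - 8175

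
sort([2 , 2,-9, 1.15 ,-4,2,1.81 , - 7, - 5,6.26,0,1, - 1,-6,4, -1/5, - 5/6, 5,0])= [-9,  -  7, - 6 , - 5, - 4, - 1,  -  5/6, - 1/5,0, 0 , 1,  1.15,1.81,2,2,2, 4, 5,6.26] 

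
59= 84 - 25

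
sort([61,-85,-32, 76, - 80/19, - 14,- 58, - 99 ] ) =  [ - 99, - 85, - 58, - 32, - 14,-80/19, 61,  76]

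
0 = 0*5859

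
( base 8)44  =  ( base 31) 15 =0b100100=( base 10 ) 36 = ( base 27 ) 19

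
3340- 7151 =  - 3811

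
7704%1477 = 319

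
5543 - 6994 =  - 1451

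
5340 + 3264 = 8604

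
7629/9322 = 7629/9322=0.82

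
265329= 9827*27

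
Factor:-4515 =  - 3^1 * 5^1*7^1*43^1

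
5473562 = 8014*683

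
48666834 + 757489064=806155898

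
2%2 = 0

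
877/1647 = 877/1647 = 0.53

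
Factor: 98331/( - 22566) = -2^( - 1)*73^1*449^1*3761^(-1) = -32777/7522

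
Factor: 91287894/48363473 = 2^1*3^1*19^1 * 41^1 * 179^( - 1 )*271^(-1)*997^( - 1)*19531^1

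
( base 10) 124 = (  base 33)3P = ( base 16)7c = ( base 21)5J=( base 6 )324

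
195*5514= 1075230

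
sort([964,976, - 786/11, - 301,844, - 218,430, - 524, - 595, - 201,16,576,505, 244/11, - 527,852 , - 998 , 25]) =[- 998,  -  595,  -  527,-524, - 301, - 218, -201 , - 786/11,16,244/11,25,430,  505,576, 844,852, 964,976 ] 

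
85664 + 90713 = 176377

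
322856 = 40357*8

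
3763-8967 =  - 5204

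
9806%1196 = 238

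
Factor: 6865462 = 2^1*659^1*5209^1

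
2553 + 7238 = 9791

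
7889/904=8 + 657/904 = 8.73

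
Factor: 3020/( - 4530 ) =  -2^1 * 3^( - 1) = - 2/3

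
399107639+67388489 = 466496128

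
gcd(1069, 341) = 1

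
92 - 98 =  - 6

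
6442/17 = 378+16/17=   378.94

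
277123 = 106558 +170565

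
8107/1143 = 8107/1143= 7.09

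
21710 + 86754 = 108464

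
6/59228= 3/29614 = 0.00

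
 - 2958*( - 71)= 210018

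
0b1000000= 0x40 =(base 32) 20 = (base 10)64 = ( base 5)224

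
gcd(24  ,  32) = 8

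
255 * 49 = 12495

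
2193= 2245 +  - 52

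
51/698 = 51/698 = 0.07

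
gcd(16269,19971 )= 3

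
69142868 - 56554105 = 12588763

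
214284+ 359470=573754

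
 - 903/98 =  - 129/14 = - 9.21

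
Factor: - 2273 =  - 2273^1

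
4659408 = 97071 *48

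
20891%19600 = 1291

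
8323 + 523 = 8846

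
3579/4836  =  1193/1612 = 0.74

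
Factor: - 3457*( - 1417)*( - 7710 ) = -37767966990 = - 2^1*3^1 * 5^1 * 13^1*109^1*257^1*3457^1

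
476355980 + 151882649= 628238629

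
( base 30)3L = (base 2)1101111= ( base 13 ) 87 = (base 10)111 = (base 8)157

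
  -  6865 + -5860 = -12725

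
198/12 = 16 + 1/2 = 16.50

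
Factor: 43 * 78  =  3354 = 2^1*3^1*13^1 * 43^1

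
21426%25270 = 21426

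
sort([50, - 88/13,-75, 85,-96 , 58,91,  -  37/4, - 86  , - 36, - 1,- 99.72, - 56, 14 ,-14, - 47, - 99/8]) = [ - 99.72, - 96 , - 86, - 75, - 56, - 47 , - 36 , - 14, - 99/8  , - 37/4, - 88/13, - 1,14,50,  58,85 , 91]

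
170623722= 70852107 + 99771615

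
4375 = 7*625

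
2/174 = 1/87 = 0.01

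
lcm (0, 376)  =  0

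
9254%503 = 200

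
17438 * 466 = 8126108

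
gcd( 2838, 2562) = 6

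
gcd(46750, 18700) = 9350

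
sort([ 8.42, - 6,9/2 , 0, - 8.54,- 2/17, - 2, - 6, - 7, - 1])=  [ - 8.54,-7, -6, - 6,-2, - 1, -2/17,  0, 9/2,8.42] 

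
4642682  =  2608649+2034033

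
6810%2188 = 246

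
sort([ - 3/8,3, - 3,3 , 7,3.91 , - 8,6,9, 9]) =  [ - 8 ,-3, - 3/8, 3, 3, 3.91,6,7,9, 9] 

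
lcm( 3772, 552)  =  22632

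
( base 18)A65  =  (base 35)2PS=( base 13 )16ac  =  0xD19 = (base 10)3353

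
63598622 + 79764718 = 143363340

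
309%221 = 88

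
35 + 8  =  43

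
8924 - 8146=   778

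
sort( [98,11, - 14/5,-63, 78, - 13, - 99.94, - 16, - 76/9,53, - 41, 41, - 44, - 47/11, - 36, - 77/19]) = [ - 99.94, - 63, - 44, - 41, - 36, - 16, - 13,-76/9, - 47/11, - 77/19,-14/5, 11,41, 53,  78,  98]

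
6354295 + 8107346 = 14461641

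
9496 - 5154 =4342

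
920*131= 120520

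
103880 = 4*25970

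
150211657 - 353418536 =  - 203206879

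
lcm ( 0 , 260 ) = 0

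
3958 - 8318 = - 4360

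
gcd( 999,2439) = 9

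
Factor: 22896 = 2^4*3^3*53^1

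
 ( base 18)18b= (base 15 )21e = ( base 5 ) 3404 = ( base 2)111011111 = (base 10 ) 479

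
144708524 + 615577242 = 760285766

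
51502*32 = 1648064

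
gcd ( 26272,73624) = 8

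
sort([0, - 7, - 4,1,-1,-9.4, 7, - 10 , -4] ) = [ - 10,-9.4, - 7, - 4,-4, - 1,0,1,7 ]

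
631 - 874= - 243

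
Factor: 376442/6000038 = 71^1 * 223^ ( - 1 )*241^1*1223^( - 1 ) = 17111/272729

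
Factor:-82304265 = -3^1*5^1*71^1*109^1 *709^1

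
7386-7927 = -541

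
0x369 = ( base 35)ox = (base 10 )873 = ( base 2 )1101101001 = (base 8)1551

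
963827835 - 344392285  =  619435550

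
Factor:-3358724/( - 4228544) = 2^( - 4)*17^1*49393^1*66071^( -1)  =  839681/1057136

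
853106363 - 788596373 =64509990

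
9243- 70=9173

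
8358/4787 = 8358/4787 = 1.75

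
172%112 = 60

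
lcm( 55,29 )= 1595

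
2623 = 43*61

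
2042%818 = 406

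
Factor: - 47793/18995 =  - 3^1*5^(-1 ) * 29^ ( - 1)*89^1*131^( -1 )*179^1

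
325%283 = 42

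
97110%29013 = 10071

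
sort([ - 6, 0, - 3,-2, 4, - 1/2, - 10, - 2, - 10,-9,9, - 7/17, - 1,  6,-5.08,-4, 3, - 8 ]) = [ - 10,-10, - 9 , - 8 , -6,-5.08, - 4, - 3, - 2 , - 2, - 1,  -  1/2, - 7/17, 0, 3,4,6, 9 ] 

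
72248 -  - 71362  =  143610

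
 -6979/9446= -6979/9446 = -0.74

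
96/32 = 3  =  3.00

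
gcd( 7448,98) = 98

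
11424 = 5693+5731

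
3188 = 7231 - 4043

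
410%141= 128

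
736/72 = 92/9 = 10.22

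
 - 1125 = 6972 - 8097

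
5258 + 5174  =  10432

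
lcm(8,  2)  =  8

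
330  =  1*330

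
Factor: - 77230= - 2^1*5^1*7723^1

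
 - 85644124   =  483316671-568960795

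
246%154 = 92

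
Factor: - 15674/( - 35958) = 3^(- 1)*13^( - 1)*17^1 = 17/39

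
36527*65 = 2374255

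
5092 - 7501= - 2409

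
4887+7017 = 11904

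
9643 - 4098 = 5545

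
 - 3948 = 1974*(  -  2 ) 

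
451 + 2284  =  2735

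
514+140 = 654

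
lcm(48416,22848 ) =2033472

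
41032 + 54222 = 95254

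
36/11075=36/11075 = 0.00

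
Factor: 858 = 2^1*3^1*11^1*13^1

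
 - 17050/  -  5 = 3410/1 = 3410.00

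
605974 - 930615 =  - 324641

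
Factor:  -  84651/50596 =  - 2^(  -  2)*3^1*13^( - 1)*  29^1= -87/52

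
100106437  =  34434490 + 65671947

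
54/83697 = 18/27899 = 0.00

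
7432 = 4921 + 2511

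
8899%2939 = 82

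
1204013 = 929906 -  - 274107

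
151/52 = 2 + 47/52 = 2.90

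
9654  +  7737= 17391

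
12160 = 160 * 76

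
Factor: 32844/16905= 68/35 = 2^2 * 5^( - 1 )*7^( - 1 ) *17^1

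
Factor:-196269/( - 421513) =3^1*127^(-1) * 3319^ (-1) * 65423^1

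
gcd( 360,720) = 360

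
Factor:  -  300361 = - 67^1*4483^1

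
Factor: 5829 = 3^1*29^1*67^1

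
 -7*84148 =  - 589036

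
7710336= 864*8924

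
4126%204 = 46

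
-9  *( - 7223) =65007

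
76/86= 38/43 = 0.88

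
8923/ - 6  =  -1488 + 5/6 = - 1487.17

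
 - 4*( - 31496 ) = 125984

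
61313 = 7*8759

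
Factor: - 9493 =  - 11^1*863^1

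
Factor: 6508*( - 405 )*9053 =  - 2^2*3^4*5^1*11^1*823^1*1627^1 = - 23861354220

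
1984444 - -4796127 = 6780571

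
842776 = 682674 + 160102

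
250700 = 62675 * 4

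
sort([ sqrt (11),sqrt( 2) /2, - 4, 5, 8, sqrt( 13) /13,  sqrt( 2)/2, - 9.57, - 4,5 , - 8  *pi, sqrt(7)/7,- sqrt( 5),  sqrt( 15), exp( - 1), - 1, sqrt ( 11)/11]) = [  -  8* pi,  -  9.57 ,- 4,-4, - sqrt( 5 ),-1, sqrt( 13 ) /13, sqrt( 11)/11 , exp( - 1 ), sqrt( 7)/7, sqrt (2)/2, sqrt( 2)/2 , sqrt( 11) , sqrt (15),5, 5, 8]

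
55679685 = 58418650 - 2738965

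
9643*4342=41869906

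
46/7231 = 46/7231 = 0.01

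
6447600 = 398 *16200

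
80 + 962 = 1042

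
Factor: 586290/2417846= 293145/1208923 = 3^1*5^1*29^( - 1)*19543^1*41687^( - 1)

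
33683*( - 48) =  - 1616784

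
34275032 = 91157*376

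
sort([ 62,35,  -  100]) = [ - 100,35, 62 ] 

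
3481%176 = 137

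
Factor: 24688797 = 3^1*7^3*23993^1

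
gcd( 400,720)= 80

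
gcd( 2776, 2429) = 347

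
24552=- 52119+76671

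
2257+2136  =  4393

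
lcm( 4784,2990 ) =23920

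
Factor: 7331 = 7331^1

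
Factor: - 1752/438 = - 2^2 = -4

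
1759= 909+850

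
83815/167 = 501+148/167 = 501.89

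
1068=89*12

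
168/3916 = 42/979 = 0.04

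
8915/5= 1783 = 1783.00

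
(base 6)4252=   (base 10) 968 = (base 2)1111001000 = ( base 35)rn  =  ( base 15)448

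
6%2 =0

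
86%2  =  0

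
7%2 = 1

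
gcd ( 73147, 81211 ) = 1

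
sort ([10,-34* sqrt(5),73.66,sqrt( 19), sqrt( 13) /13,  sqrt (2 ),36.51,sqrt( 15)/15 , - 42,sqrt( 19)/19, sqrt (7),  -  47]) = [-34 * sqrt(5), - 47,-42,sqrt(19)/19,sqrt(15 ) /15,sqrt(13)/13,sqrt( 2), sqrt(7),sqrt(19) , 10,36.51, 73.66 ] 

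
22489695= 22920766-431071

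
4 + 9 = 13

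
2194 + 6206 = 8400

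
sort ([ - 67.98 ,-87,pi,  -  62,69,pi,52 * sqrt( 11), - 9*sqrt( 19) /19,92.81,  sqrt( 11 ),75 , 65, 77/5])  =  [ - 87, - 67.98,-62, - 9*sqrt(19 )/19,pi,pi,sqrt(11 ), 77/5,65, 69,75, 92.81,52*sqrt(11 )] 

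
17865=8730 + 9135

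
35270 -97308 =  - 62038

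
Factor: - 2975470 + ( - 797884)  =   - 3773354 = -2^1*13^1 * 17^1 * 8537^1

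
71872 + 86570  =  158442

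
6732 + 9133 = 15865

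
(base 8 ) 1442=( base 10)802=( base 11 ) 66A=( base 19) 244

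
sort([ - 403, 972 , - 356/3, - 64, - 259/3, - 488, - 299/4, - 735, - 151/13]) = [  -  735,-488, - 403 , - 356/3, - 259/3, - 299/4, - 64,-151/13,972]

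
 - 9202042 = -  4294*2143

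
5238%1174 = 542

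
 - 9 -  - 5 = - 4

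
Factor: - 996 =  - 2^2*3^1*83^1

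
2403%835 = 733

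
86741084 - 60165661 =26575423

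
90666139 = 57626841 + 33039298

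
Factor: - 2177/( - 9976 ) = 2^ ( - 3) * 7^1*29^( - 1 )*43^( - 1 )*311^1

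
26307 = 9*2923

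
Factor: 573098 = 2^1*29^1 *41^1*241^1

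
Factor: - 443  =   - 443^1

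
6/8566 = 3/4283 = 0.00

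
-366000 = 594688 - 960688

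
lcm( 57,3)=57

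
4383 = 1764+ 2619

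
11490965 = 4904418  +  6586547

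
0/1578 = 0 = 0.00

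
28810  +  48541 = 77351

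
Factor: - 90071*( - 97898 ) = 2^1* 31^1*1579^1*90071^1 = 8817770758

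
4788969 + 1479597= 6268566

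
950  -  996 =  - 46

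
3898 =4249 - 351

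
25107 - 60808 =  - 35701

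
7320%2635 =2050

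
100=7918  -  7818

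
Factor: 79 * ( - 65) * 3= - 3^1 * 5^1*13^1  *79^1 = -  15405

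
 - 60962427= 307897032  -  368859459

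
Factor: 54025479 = 3^2*659^1 * 9109^1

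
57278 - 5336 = 51942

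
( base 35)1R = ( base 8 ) 76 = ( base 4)332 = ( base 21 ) 2K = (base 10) 62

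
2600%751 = 347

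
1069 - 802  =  267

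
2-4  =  - 2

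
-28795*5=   -143975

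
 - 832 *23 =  - 19136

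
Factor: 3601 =13^1*277^1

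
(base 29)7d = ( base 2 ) 11011000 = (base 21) A6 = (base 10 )216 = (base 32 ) 6O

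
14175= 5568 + 8607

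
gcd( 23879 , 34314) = 1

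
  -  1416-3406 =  - 4822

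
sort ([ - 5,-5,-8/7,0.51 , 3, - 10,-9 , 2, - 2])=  [ - 10, - 9, -5,  -  5, - 2, - 8/7, 0.51 , 2,  3 ]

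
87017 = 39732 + 47285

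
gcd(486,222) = 6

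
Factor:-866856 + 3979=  - 37^1  *23321^1 = -  862877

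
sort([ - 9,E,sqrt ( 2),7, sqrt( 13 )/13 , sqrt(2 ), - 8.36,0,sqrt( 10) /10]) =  [-9, - 8.36,0, sqrt(13 )/13,sqrt(10)/10,sqrt( 2),sqrt( 2),  E, 7]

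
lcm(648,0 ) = 0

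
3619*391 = 1415029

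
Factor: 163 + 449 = 612 = 2^2*3^2*17^1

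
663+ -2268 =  - 1605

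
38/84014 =19/42007   =  0.00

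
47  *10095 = 474465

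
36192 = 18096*2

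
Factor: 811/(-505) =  - 5^( - 1)*101^( - 1)*811^1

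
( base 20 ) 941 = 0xE61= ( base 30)42L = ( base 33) 3ci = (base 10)3681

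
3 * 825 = 2475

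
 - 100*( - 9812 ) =981200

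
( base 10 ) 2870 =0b101100110110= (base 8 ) 5466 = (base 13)13ca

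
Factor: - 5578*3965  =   - 22116770 =- 2^1*5^1 * 13^1*61^1* 2789^1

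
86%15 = 11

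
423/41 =423/41 = 10.32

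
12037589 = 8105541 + 3932048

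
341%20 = 1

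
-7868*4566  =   - 35925288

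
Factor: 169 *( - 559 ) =-94471   =  -13^3*43^1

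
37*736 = 27232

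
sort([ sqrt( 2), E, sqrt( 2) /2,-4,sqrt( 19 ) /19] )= [ - 4, sqrt( 19 )/19,sqrt(2)/2, sqrt ( 2 ),  E ]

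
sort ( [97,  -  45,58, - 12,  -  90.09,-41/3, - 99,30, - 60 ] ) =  [ - 99, - 90.09, - 60, - 45, - 41/3, - 12, 30 , 58,97] 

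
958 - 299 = 659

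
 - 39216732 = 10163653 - 49380385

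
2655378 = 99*26822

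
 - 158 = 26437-26595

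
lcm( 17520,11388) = 227760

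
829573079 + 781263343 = 1610836422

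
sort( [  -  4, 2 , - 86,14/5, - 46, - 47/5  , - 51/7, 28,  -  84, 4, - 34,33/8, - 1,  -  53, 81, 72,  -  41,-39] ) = [ - 86,- 84, - 53,-46,-41, - 39, - 34, - 47/5,- 51/7, - 4, - 1 , 2,14/5,4,33/8,28,72, 81] 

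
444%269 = 175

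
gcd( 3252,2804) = 4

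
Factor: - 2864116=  - 2^2*67^1*10687^1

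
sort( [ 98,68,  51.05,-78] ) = [ - 78,  51.05,68,98 ] 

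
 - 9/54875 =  - 9/54875=-0.00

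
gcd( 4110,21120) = 30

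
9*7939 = 71451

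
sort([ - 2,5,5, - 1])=[ - 2, - 1,5,5]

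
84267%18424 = 10571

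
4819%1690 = 1439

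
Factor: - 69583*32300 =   -  2^2*5^2 * 17^1*19^1*149^1*467^1   =  - 2247530900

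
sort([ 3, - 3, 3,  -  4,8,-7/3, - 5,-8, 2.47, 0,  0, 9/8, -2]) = [  -  8, - 5,-4,-3, - 7/3,-2, 0, 0, 9/8 , 2.47,3 , 3,8]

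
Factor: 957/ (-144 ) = -2^( - 4 )*3^( - 1)*11^1*29^1= -  319/48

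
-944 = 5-949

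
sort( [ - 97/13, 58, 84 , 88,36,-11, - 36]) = [ - 36,-11, - 97/13, 36,58,84,  88]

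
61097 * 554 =33847738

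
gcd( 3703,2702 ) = 7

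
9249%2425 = 1974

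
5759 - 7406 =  - 1647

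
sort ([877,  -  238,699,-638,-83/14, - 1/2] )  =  [- 638,-238,-83/14, - 1/2, 699, 877] 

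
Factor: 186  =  2^1*3^1 * 31^1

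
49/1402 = 49/1402 = 0.03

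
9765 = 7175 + 2590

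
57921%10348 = 6181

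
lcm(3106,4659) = 9318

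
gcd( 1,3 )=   1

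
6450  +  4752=11202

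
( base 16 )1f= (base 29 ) 12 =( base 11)29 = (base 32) v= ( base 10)31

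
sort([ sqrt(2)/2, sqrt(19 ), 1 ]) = [ sqrt( 2 ) /2,1,sqrt (19)]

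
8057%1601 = 52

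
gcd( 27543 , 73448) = 9181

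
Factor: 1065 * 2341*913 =2276259645 = 3^1*5^1*11^1* 71^1 * 83^1*2341^1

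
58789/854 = 68+717/854 = 68.84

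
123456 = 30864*4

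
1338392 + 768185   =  2106577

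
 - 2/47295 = -2/47295 = - 0.00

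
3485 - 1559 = 1926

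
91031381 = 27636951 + 63394430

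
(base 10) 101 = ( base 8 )145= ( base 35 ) 2v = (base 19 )56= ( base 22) 4D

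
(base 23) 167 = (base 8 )1242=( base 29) n7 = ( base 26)po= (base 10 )674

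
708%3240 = 708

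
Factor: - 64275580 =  - 2^2 * 5^1*3213779^1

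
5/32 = 5/32 = 0.16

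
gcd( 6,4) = 2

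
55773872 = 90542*616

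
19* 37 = 703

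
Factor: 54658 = 2^1*27329^1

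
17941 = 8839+9102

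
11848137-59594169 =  - 47746032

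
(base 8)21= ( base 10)17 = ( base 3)122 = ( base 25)H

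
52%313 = 52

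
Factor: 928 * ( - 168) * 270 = - 2^9 * 3^4* 5^1*7^1*29^1=- 42094080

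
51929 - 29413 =22516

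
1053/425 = 1053/425 = 2.48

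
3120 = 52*60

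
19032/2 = 9516 = 9516.00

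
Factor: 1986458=2^1*103^1  *9643^1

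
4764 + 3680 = 8444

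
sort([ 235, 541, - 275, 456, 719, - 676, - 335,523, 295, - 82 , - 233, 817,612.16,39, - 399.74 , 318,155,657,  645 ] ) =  [ - 676,  -  399.74, - 335, - 275, - 233, - 82, 39 , 155,235,295,318, 456,523, 541,612.16, 645, 657,719,817 ]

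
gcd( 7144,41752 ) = 8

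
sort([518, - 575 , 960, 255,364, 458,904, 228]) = [ - 575, 228, 255,364, 458,518,904, 960]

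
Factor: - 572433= - 3^1*190811^1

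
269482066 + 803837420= 1073319486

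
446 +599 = 1045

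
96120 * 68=6536160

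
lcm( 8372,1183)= 108836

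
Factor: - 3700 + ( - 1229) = - 4929 = - 3^1*31^1*53^1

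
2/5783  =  2/5783 =0.00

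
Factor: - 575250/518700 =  -295/266 = -2^( -1)*5^1*7^( - 1 )*  19^( - 1 )*59^1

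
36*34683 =1248588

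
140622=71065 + 69557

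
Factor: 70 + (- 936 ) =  - 866= - 2^1*433^1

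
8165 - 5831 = 2334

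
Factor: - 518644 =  - 2^2*7^1*18523^1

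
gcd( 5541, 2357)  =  1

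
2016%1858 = 158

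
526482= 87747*6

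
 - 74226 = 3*( - 24742)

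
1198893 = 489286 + 709607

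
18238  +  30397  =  48635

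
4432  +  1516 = 5948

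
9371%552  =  539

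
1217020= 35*34772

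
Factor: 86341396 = 2^2*19^1*71^1*16001^1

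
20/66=10/33 = 0.30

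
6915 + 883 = 7798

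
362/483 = 362/483 = 0.75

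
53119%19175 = 14769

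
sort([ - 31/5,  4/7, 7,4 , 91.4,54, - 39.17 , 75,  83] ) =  [  -  39.17,- 31/5,4/7,4,7 , 54,75,  83,91.4] 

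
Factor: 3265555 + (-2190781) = 1074774= 2^1 *3^1*17^1*41^1 * 257^1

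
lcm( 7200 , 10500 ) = 252000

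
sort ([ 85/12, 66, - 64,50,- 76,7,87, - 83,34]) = [ - 83,-76  , -64,7,85/12,34,50,66,  87 ]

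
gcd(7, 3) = 1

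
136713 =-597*(-229)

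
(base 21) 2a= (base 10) 52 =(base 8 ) 64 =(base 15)37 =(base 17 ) 31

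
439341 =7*62763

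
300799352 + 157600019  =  458399371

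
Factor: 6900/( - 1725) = -4   =  - 2^2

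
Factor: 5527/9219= 3^(  -  1 )*7^(-1 )*439^(-1 )*  5527^1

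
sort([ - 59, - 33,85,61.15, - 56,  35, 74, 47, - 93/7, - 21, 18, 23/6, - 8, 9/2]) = [ - 59, - 56, - 33, -21, - 93/7, - 8,23/6,9/2,18,35, 47, 61.15,74, 85] 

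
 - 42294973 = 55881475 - 98176448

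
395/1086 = 395/1086= 0.36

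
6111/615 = 2037/205=9.94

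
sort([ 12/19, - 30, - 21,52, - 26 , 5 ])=[ - 30, - 26, - 21, 12/19, 5,  52] 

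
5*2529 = 12645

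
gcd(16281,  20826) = 9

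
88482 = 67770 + 20712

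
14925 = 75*199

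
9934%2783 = 1585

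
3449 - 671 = 2778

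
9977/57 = 175+2/57 = 175.04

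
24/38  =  12/19  =  0.63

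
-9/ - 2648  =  9/2648 =0.00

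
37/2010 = 37/2010= 0.02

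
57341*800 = 45872800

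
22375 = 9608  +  12767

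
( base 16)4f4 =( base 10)1268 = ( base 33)15e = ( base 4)103310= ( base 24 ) 24k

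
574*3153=1809822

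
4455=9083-4628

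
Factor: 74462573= 74462573^1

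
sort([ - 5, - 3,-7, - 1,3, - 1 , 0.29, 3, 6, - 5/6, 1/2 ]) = [ - 7, - 5, - 3, - 1, - 1, - 5/6, 0.29 , 1/2, 3, 3, 6]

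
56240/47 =56240/47= 1196.60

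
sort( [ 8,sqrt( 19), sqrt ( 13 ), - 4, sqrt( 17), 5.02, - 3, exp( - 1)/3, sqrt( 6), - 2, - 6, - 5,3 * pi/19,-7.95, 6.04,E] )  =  [ - 7.95, -6, - 5, - 4, - 3 , - 2 , exp(-1) /3,3*pi/19, sqrt( 6),E,sqrt( 13), sqrt( 17 ),sqrt ( 19),5.02, 6.04,8 ] 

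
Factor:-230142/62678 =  - 951/259 = - 3^1*7^( - 1 ) * 37^( - 1) * 317^1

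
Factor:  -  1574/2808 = - 787/1404 = - 2^ (  -  2)*3^( - 3)*13^(- 1)  *787^1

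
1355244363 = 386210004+969034359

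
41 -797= -756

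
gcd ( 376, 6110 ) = 94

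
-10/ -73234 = 5/36617 = 0.00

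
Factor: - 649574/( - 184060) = 324787/92030=2^( - 1 )*5^(  -  1)*31^1*9203^( - 1)*10477^1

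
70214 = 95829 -25615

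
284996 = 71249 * 4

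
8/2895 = 8/2895 = 0.00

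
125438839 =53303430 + 72135409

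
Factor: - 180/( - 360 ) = 1/2 = 2^( - 1) 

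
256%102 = 52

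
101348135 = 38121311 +63226824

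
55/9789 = 55/9789 = 0.01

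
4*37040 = 148160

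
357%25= 7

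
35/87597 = 35/87597 = 0.00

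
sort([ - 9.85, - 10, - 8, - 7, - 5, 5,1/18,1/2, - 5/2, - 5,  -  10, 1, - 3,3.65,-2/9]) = [- 10, - 10, - 9.85 , - 8, - 7, - 5 , - 5, - 3, - 5/2,-2/9,1/18, 1/2 , 1,3.65,5] 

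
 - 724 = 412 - 1136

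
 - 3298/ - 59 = 3298/59 = 55.90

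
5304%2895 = 2409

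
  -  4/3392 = -1 + 847/848 = -0.00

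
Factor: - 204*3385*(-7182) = 2^3*3^4*5^1*7^1 * 17^1*19^1 * 677^1= 4959458280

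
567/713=567/713 = 0.80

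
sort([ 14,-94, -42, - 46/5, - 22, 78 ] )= [ - 94,-42,-22, - 46/5, 14, 78]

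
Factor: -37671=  - 3^1 * 29^1 *433^1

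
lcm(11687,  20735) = 642785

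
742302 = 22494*33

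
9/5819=9/5819 = 0.00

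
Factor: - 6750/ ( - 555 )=2^1*3^2*5^2*37^( - 1 )= 450/37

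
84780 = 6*14130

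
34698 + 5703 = 40401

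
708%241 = 226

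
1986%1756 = 230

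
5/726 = 5/726 = 0.01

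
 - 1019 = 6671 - 7690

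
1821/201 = 9 + 4/67 = 9.06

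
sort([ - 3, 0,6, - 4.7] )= [ - 4.7, - 3,0,6] 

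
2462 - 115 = 2347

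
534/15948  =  89/2658 = 0.03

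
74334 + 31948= 106282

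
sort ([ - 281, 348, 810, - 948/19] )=[ - 281,  -  948/19,348,810] 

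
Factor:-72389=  - 191^1*379^1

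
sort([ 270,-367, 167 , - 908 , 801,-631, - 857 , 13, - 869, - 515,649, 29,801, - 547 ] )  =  [-908 , - 869, - 857, - 631, - 547, - 515, - 367 , 13, 29,167, 270, 649,801,801 ] 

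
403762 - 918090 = -514328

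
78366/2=39183= 39183.00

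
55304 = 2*27652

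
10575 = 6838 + 3737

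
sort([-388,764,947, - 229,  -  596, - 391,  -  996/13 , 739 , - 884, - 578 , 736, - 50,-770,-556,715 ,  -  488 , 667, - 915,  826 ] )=[-915, - 884, - 770, - 596, - 578, - 556, - 488 ,  -  391, - 388, - 229, - 996/13,-50,667,715,736,739,764 , 826,  947]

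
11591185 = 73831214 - 62240029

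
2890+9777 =12667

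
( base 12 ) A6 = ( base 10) 126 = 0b1111110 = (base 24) 56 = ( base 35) 3l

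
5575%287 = 122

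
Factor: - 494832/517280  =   - 507/530 = - 2^( - 1)*3^1 * 5^(  -  1)*13^2* 53^( - 1) 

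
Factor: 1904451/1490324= 2^ (-2)*3^1 * 11^(  -  1)*33871^( -1 )*634817^1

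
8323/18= 462  +  7/18=462.39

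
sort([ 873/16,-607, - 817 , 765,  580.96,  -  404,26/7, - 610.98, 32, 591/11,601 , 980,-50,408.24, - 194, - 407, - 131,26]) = [ - 817, - 610.98 ,-607 , - 407 , - 404,  -  194, - 131, - 50, 26/7, 26,32, 591/11,873/16 , 408.24, 580.96,601,765 , 980 ]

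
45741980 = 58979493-13237513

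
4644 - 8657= -4013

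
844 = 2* 422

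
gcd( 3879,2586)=1293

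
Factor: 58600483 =179^1*443^1*739^1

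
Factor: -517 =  - 11^1* 47^1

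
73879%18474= 18457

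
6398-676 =5722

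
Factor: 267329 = 23^1*59^1*197^1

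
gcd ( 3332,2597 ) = 49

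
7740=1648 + 6092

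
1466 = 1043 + 423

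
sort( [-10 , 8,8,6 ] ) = [- 10,6, 8, 8 ]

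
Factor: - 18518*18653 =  - 2^1*23^1*47^1*197^1*811^1=- 345416254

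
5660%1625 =785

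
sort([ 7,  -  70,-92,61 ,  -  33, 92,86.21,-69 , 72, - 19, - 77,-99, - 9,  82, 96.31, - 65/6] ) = [ -99,  -  92, -77, - 70, - 69 ,  -  33, - 19,-65/6, - 9,7,61, 72, 82, 86.21,92,96.31 ] 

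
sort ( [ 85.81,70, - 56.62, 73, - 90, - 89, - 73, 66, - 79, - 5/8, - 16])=[-90, - 89, - 79,- 73, - 56.62 , - 16, - 5/8,66,70, 73, 85.81 ]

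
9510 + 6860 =16370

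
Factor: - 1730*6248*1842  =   - 2^5 *3^1* 5^1*11^1*71^1* 173^1*307^1 =- 19910251680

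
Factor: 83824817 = 83824817^1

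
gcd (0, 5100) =5100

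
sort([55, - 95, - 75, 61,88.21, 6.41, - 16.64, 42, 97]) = [ - 95, - 75, - 16.64,6.41,42, 55, 61, 88.21,97]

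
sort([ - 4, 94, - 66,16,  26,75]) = [-66, - 4, 16,  26,75 , 94]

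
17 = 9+8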